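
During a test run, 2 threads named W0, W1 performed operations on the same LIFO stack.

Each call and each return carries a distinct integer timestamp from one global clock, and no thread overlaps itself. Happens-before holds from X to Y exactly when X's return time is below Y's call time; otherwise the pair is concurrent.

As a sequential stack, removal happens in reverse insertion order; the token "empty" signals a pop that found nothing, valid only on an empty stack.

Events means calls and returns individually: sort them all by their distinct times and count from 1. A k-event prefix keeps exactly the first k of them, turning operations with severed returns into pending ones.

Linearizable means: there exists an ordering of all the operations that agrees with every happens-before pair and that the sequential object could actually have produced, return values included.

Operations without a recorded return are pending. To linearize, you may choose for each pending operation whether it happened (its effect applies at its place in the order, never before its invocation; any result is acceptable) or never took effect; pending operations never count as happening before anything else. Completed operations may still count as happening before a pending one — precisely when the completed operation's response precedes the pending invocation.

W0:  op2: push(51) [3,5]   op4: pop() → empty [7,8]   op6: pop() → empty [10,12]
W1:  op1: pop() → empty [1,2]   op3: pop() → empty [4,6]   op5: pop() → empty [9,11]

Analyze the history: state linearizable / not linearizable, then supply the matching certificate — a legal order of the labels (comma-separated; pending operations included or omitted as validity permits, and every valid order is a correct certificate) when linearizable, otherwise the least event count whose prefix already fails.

events 1..7 are fine; event 8 — the response of op4 at time 8 — makes the prefix non-linearizable
checked exhaustively: 2 real-time-consistent orders of 4 completed operations, zero legal LIFO stack replays
e.g. op1, op2, op3, op4: illegal at step 3, since op3 pop() → empty cannot apply there
e.g. op1, op3, op2, op4: illegal at step 4, since op4 pop() → empty cannot apply there

not linearizable — minimal violating prefix: 8 events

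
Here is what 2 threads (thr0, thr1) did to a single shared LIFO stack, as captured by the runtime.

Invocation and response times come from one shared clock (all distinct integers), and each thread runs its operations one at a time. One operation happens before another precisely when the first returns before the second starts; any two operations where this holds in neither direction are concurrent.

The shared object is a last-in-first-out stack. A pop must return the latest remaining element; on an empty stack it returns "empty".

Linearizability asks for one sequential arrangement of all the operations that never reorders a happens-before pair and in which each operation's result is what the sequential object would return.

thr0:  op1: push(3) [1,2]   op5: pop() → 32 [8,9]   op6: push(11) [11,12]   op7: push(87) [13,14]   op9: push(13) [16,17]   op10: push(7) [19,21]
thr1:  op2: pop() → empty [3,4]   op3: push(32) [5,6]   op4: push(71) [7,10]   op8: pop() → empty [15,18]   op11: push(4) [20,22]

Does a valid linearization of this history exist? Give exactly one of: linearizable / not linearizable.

not linearizable

already the first 4 events (up to op2's response at time 4) admit no linearization; the first 3 still do
a single order respects real time; the 2 completed LIFO stack operations fail replay along it
for example op1, op2 fails at step 2: op2 pop() → empty is not legal there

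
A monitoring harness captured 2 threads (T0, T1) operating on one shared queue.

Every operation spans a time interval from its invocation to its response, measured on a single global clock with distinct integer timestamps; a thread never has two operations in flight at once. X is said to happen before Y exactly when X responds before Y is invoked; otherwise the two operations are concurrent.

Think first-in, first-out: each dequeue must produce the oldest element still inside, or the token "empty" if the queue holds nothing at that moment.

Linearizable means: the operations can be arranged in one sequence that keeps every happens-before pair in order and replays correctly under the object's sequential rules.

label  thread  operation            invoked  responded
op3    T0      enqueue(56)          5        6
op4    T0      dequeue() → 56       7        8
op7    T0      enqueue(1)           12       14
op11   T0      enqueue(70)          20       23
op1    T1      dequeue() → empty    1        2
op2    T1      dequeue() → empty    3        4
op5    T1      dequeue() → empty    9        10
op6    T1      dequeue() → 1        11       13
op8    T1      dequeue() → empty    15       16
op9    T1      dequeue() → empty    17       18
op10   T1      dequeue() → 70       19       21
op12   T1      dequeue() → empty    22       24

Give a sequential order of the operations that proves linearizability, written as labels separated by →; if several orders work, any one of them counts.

op1 → op2 → op3 → op4 → op5 → op7 → op6 → op8 → op9 → op11 → op10 → op12

after step 1 (op1 dequeue() → empty): queue <>
after step 2 (op2 dequeue() → empty): queue <>
after step 3 (op3 enqueue(56)): queue <56>
after step 4 (op4 dequeue() → 56): queue <>
after step 5 (op5 dequeue() → empty): queue <>
after step 6 (op7 enqueue(1)): queue <1>
after step 7 (op6 dequeue() → 1): queue <>
after step 8 (op8 dequeue() → empty): queue <>
after step 9 (op9 dequeue() → empty): queue <>
after step 10 (op11 enqueue(70)): queue <70>
after step 11 (op10 dequeue() → 70): queue <>
after step 12 (op12 dequeue() → empty): queue <>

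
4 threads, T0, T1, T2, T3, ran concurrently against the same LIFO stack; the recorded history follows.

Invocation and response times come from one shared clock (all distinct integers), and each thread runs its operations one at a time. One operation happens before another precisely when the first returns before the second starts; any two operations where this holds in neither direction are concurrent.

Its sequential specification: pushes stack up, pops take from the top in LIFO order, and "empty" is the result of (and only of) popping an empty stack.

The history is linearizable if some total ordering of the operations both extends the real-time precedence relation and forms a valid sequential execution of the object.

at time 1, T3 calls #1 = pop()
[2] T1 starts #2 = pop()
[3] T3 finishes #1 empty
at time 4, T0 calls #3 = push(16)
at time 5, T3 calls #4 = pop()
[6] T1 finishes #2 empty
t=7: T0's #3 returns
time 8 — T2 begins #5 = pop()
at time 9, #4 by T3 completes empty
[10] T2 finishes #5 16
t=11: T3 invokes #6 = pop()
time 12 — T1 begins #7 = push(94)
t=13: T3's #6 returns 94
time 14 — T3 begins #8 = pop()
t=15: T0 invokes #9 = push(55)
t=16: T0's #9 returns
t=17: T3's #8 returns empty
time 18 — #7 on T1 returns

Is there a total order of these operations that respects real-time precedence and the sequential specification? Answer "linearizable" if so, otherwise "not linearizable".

linearizable

one valid linearization: #1, #2, #3, #5, #4, #7, #6, #8, #9
step 1: #1 pop() → empty — stack <>
step 2: #2 pop() → empty — stack <>
step 3: #3 push(16) — stack <16>
step 4: #5 pop() → 16 — stack <>
step 5: #4 pop() → empty — stack <>
step 6: #7 push(94) — stack <94>
step 7: #6 pop() → 94 — stack <>
step 8: #8 pop() → empty — stack <>
step 9: #9 push(55) — stack <55>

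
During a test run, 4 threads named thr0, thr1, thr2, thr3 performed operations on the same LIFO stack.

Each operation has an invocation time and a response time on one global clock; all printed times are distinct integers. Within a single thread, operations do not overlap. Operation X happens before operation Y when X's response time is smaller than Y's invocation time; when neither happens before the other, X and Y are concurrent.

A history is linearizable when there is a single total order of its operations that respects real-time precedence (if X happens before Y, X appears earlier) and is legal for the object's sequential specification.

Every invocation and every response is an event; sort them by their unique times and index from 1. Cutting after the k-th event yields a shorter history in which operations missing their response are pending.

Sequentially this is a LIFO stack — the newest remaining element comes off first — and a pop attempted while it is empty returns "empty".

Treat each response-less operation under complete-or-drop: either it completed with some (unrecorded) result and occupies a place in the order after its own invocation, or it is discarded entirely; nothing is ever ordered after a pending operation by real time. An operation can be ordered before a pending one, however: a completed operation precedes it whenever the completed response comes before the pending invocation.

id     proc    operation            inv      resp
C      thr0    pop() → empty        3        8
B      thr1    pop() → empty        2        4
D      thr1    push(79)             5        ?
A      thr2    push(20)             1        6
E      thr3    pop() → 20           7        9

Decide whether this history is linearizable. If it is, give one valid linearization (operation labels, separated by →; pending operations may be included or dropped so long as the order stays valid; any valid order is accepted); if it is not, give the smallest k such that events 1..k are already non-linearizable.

step 1: B pop() → empty — stack <>
step 2: A push(20) — stack <20>
step 3: E pop() → 20 — stack <>
step 4: C pop() → empty — stack <>

linearizable — witness: B → A → E → C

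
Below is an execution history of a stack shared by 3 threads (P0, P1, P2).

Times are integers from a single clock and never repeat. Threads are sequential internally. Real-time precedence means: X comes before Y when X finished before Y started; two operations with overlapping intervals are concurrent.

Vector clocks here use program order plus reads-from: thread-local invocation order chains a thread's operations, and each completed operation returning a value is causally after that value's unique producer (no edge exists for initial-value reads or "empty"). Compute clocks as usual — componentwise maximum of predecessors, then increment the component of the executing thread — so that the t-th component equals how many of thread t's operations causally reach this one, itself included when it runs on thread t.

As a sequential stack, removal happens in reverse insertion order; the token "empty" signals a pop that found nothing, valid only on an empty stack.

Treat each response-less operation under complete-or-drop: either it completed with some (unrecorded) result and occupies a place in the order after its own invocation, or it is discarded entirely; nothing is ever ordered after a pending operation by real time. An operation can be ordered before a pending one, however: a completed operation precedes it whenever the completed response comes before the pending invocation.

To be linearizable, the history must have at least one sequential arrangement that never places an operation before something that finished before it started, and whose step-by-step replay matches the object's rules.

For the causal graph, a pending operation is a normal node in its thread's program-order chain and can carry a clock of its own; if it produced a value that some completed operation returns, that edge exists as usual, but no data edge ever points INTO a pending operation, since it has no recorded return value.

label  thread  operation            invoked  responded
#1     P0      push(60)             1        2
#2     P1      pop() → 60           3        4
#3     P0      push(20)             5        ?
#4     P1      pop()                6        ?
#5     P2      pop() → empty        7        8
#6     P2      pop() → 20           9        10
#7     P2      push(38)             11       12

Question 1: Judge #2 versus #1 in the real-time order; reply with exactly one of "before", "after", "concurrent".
#2 spans [3,4], #1 spans [1,2]
resp(#1)=2 < inv(#2)=3

after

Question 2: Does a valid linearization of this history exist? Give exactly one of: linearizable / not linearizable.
one valid linearization: #1, #2, #4, #5, #3, #6, #7
after step 1 (#1 push(60)): stack <60>
after step 2 (#2 pop() → 60): stack <>
after step 3 (#4 pop() (pending, included)): stack <>
after step 4 (#5 pop() → empty): stack <>
after step 5 (#3 push(20) (pending, included)): stack <20>
after step 6 (#6 pop() → 20): stack <>
after step 7 (#7 push(38)): stack <38>

linearizable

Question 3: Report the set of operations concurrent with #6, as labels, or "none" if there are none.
#6 spans [9,10]: anything still running between times 9 and 10 counts as concurrent
#1 [1,2]: before
#2 [3,4]: before
#3 [5,…): concurrent
#4 [6,…): concurrent
#5 [7,8]: before
#7 [11,12]: after

#3, #4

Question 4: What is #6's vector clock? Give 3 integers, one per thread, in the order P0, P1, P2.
VC(#5, invoked at 7): no causal predecessors; +1 on P2 → (0, 0, 1)
VC(#1, invoked at 1): no causal predecessors; +1 on P0 → (1, 0, 0)
VC(#2, invoked at 3): max of VC(#1)=(1, 0, 0), then +1 on thread P1 → (1, 1, 0)
VC(#3, invoked at 5): max of VC(#1)=(1, 0, 0), then +1 on thread P0 → (2, 0, 0)
VC(#4, invoked at 6): max of VC(#2)=(1, 1, 0), then +1 on thread P1 → (1, 2, 0)
VC(#6, invoked at 9): max of VC(#3)=(2, 0, 0), VC(#5)=(0, 0, 1), then +1 on thread P2 → (2, 0, 2)
VC(#7, invoked at 11): max of VC(#6)=(2, 0, 2), then +1 on thread P2 → (2, 0, 3)
target: VC(#6) = (2, 0, 2)

(2, 0, 2)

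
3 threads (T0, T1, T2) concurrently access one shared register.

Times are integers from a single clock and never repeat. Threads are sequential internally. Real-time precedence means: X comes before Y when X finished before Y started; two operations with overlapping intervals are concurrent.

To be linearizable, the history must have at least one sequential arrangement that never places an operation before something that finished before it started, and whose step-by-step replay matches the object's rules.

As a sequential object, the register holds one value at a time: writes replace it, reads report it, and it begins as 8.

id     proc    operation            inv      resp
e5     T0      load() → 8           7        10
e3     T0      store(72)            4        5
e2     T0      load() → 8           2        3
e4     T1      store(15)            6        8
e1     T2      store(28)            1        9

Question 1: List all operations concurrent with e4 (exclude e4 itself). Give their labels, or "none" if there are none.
Answer: e1, e5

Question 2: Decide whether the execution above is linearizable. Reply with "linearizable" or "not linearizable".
cut after 9 events: linearizable; cut after 10 events (e5 responds, time 10): not linearizable
5 completed operations, 10 real-time-consistent orders — every register replay fails
sample order e1, e2, e3, e4, e5 stalls at step 2 — e2 load() → 8 has no legal effect
sample order e1, e2, e3, e5, e4 stalls at step 2 — e2 load() → 8 has no legal effect

not linearizable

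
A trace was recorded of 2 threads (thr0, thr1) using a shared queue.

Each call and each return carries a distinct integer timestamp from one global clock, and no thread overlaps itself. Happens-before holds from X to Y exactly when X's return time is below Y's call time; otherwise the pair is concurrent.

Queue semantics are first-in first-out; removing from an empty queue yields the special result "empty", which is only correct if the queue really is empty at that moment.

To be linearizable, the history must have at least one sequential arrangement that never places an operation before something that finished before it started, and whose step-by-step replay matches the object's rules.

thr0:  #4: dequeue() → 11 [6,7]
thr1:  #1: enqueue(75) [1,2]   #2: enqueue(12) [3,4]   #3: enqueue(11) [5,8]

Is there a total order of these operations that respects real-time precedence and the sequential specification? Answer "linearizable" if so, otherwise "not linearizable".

not linearizable

the violation lands at event 7, #4's response at time 7: events 1..6 linearize, events 1..7 do not
the completed operations (3 total) allow one real-time order; the queue replay rejects it
no escape via the 1 pending operation (#3): every completion choice fails
e.g. #1, #2, #4 (pending dropped): illegal at step 3, since #4 dequeue() → 11 cannot apply there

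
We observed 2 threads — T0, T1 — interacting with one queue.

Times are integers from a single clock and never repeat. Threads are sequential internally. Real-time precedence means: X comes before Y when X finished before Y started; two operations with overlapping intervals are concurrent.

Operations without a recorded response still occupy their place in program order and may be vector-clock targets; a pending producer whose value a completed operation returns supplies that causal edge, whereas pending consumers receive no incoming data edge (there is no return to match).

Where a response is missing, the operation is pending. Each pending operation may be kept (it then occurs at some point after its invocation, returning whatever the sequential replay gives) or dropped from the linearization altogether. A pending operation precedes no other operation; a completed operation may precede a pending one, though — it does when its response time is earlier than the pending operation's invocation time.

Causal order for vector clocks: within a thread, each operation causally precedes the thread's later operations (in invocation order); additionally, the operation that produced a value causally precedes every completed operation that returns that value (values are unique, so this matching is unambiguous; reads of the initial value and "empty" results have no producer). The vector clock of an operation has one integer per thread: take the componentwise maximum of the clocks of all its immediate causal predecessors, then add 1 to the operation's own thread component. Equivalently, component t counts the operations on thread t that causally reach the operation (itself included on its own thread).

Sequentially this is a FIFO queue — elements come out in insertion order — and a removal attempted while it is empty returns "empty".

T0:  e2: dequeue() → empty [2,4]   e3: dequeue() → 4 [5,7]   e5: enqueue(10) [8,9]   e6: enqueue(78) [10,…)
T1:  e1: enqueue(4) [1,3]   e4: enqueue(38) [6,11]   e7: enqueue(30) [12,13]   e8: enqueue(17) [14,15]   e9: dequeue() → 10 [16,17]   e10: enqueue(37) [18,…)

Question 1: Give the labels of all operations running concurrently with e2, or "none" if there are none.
e1

e2 spans [2,4]: anything still running between times 2 and 4 counts as concurrent
e1 [1,3]: concurrent
e3 [5,7]: after
e4 [6,11]: after
e5 [8,9]: after
e6 [10,…): after
e7 [12,13]: after
e8 [14,15]: after
e9 [16,17]: after
e10 [18,…): after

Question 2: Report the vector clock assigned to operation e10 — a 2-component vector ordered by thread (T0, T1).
(3, 6)

e1 (invocation 1): nothing precedes it; T1's component alone gives (0, 1)
e2 (invocation 2): nothing precedes it; T0's component alone gives (1, 0)
merge at e4 (invoked 6): VC(e1)=(0, 1), own-thread bump on T1 → (0, 2)
merge at e7 (invoked 12): VC(e4)=(0, 2), own-thread bump on T1 → (0, 3)
merge at e3 (invoked 5): VC(e1)=(0, 1), VC(e2)=(1, 0), own-thread bump on T0 → (2, 1)
merge at e8 (invoked 14): VC(e7)=(0, 3), own-thread bump on T1 → (0, 4)
merge at e5 (invoked 8): VC(e3)=(2, 1), own-thread bump on T0 → (3, 1)
merge at e6 (invoked 10): VC(e5)=(3, 1), own-thread bump on T0 → (4, 1)
merge at e9 (invoked 16): VC(e5)=(3, 1), VC(e8)=(0, 4), own-thread bump on T1 → (3, 5)
merge at e10 (invoked 18): VC(e9)=(3, 5), own-thread bump on T1 → (3, 6)
target: VC(e10) = (3, 6)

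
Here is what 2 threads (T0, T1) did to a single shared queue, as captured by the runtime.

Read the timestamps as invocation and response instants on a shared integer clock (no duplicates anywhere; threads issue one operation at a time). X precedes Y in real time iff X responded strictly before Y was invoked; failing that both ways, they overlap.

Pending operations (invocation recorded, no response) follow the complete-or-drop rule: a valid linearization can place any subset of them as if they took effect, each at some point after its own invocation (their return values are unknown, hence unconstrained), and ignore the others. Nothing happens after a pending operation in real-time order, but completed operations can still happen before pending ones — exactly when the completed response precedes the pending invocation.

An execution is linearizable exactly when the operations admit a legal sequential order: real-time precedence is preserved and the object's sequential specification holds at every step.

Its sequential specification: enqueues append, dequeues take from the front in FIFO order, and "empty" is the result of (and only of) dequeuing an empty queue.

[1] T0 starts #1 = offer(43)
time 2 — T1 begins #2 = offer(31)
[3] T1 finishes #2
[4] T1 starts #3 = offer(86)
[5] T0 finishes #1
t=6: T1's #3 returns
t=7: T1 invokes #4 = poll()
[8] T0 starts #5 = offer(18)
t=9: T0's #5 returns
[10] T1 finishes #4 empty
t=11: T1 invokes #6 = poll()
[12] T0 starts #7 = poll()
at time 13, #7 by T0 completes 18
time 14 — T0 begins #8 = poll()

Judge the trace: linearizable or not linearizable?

the violation lands at event 10, #4's response at time 10: events 1..9 linearize, events 1..10 do not
all 6 real-time-respecting orders fail — 5 completed queue operations, no legal replay
e.g. #1, #2, #3, #4, #5: illegal at step 4, since #4 poll() → empty cannot apply there
e.g. #1, #2, #3, #5, #4: illegal at step 5, since #4 poll() → empty cannot apply there

not linearizable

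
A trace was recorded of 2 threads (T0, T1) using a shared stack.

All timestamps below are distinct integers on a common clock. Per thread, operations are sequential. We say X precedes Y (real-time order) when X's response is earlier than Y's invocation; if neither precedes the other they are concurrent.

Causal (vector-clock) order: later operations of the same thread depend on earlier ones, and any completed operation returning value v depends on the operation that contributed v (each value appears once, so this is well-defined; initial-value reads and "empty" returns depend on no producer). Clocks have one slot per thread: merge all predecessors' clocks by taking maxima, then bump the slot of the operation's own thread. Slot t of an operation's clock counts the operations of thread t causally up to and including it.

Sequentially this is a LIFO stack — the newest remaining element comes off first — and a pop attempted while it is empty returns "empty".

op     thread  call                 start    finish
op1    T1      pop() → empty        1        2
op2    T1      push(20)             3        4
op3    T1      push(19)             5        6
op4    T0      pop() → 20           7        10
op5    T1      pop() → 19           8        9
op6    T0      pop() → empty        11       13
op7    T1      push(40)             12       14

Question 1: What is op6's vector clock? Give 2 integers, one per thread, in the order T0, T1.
(2, 2)

op1 (invocation 1): nothing precedes it; T1's component alone gives (0, 1)
op2, invoked 3, takes VC(op1)=(0, 1) under max, adds 1 for T1 → (0, 2)
op3, invoked 5, takes VC(op2)=(0, 2) under max, adds 1 for T1 → (0, 3)
op4, invoked 7, takes VC(op2)=(0, 2) under max, adds 1 for T0 → (1, 2)
op5, invoked 8, takes VC(op3)=(0, 3) under max, adds 1 for T1 → (0, 4)
op6, invoked 11, takes VC(op4)=(1, 2) under max, adds 1 for T0 → (2, 2)
op7, invoked 12, takes VC(op5)=(0, 4) under max, adds 1 for T1 → (0, 5)
target: VC(op6) = (2, 2)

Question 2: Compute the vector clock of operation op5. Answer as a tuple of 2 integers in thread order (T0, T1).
(0, 4)

no predecessors for op1 (invoked 1): T1 increments from zero → (0, 1)
merge at op2 (invoked 3): VC(op1)=(0, 1), own-thread bump on T1 → (0, 2)
merge at op3 (invoked 5): VC(op2)=(0, 2), own-thread bump on T1 → (0, 3)
merge at op4 (invoked 7): VC(op2)=(0, 2), own-thread bump on T0 → (1, 2)
merge at op5 (invoked 8): VC(op3)=(0, 3), own-thread bump on T1 → (0, 4)
merge at op6 (invoked 11): VC(op4)=(1, 2), own-thread bump on T0 → (2, 2)
merge at op7 (invoked 12): VC(op5)=(0, 4), own-thread bump on T1 → (0, 5)
target: VC(op5) = (0, 4)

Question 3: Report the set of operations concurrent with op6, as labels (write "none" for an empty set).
op7

op6 spans [11,13]; an op avoiding the whole window 11..13 is ordered, any other is concurrent
op1 [1,2]: before
op2 [3,4]: before
op3 [5,6]: before
op4 [7,10]: before
op5 [8,9]: before
op7 [12,14]: concurrent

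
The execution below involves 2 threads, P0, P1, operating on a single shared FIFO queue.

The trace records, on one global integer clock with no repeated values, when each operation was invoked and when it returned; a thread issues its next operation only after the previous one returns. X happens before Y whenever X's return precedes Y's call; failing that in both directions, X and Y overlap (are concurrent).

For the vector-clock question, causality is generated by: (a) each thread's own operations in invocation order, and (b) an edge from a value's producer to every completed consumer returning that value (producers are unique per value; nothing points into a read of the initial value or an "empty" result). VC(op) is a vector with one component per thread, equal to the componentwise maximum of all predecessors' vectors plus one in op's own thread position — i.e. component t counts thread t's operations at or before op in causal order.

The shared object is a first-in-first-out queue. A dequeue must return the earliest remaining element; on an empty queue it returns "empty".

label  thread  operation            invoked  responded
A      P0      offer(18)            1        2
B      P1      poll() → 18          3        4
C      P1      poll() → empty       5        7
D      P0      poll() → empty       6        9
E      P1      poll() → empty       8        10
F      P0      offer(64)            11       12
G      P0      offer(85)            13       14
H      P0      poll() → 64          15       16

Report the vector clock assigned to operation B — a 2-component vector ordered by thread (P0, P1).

(1, 1)

A (invocation 1): nothing precedes it; P0's component alone gives (1, 0)
invoked at 3, B merges VC(A)=(1, 0) and bumps P1's slot → (1, 1)
invoked at 6, D merges VC(A)=(1, 0) and bumps P0's slot → (2, 0)
invoked at 5, C merges VC(B)=(1, 1) and bumps P1's slot → (1, 2)
invoked at 11, F merges VC(D)=(2, 0) and bumps P0's slot → (3, 0)
invoked at 8, E merges VC(C)=(1, 2) and bumps P1's slot → (1, 3)
invoked at 13, G merges VC(F)=(3, 0) and bumps P0's slot → (4, 0)
invoked at 15, H merges VC(F)=(3, 0), VC(G)=(4, 0) and bumps P0's slot → (5, 0)
target: VC(B) = (1, 1)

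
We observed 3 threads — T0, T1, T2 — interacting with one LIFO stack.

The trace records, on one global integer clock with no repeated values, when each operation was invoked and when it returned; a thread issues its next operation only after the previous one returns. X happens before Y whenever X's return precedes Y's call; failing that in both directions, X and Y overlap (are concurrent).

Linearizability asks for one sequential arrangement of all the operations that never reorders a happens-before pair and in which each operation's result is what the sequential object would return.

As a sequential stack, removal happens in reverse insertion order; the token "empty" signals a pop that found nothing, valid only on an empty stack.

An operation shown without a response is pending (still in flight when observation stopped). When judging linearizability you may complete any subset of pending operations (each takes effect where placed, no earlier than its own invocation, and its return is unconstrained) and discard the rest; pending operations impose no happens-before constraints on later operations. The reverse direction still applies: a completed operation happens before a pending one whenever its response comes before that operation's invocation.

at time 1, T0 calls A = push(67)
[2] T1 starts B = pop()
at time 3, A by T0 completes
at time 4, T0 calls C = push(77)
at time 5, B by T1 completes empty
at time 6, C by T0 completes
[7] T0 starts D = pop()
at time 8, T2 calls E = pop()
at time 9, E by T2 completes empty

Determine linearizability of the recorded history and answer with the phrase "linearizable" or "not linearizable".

not linearizable

cut after 8 events: linearizable; cut after 9 events (E responds, time 9): not linearizable
3 orders of the 4 completed LIFO stack ops respect real time; none is legal
every completion of the 1 pending operation (D) was checked; none linearizes
take A, B, C, E (pending dropped): step 2 already fails, because B pop() → empty cannot occur there
take A, C, B, E (pending dropped): step 3 already fails, because B pop() → empty cannot occur there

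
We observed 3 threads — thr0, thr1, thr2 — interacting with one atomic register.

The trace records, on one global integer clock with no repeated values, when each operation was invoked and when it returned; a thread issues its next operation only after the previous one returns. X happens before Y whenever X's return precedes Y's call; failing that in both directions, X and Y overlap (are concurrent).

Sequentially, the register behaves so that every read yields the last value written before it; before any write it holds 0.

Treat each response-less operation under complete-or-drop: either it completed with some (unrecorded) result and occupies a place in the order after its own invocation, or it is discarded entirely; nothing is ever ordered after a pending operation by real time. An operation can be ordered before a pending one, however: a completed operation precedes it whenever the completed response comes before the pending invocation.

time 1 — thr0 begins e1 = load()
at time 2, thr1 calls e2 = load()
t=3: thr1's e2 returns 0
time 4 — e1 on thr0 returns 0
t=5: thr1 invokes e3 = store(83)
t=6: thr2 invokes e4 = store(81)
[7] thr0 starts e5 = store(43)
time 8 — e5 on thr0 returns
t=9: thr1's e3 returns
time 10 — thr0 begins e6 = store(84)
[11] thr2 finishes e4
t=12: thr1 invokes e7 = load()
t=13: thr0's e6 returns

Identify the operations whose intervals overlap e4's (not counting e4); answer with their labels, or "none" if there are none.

concurrent with e4 ([6,11]): every op whose interval crosses 6..11
e1 [1,4]: before
e2 [2,3]: before
e3 [5,9]: concurrent
e5 [7,8]: concurrent
e6 [10,13]: concurrent
e7 [12,…): after

e3, e5, e6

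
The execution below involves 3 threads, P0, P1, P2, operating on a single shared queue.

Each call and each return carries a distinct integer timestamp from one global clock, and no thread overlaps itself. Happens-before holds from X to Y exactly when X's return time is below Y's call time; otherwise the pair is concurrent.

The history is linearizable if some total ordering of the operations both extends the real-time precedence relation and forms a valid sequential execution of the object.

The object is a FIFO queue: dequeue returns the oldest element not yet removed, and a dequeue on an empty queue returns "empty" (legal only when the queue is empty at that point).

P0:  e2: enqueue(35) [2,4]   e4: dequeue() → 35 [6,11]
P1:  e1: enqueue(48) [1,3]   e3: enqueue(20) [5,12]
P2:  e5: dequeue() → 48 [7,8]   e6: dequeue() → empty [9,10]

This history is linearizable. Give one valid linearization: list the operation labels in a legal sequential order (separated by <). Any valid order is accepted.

e1 < e2 < e5 < e4 < e6 < e3

after step 1 (e1 enqueue(48)): queue <48>
after step 2 (e2 enqueue(35)): queue <48,35>
after step 3 (e5 dequeue() → 48): queue <35>
after step 4 (e4 dequeue() → 35): queue <>
after step 5 (e6 dequeue() → empty): queue <>
after step 6 (e3 enqueue(20)): queue <20>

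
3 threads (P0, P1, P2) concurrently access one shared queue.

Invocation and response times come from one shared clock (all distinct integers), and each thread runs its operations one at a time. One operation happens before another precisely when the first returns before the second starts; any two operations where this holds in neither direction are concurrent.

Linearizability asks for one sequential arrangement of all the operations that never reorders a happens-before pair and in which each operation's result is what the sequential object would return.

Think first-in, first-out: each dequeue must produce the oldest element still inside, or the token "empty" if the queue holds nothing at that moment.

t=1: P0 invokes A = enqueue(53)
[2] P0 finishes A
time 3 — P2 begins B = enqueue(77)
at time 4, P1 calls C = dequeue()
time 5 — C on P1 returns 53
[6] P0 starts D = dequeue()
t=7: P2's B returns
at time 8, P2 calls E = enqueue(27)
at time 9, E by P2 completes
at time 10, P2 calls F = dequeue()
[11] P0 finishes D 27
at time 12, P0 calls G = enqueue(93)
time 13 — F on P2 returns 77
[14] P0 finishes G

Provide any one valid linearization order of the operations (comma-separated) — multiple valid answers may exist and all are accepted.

step 1: A enqueue(53) — queue <53>
step 2: B enqueue(77) — queue <53,77>
step 3: C dequeue() → 53 — queue <77>
step 4: E enqueue(27) — queue <77,27>
step 5: F dequeue() → 77 — queue <27>
step 6: D dequeue() → 27 — queue <>
step 7: G enqueue(93) — queue <93>

A, B, C, E, F, D, G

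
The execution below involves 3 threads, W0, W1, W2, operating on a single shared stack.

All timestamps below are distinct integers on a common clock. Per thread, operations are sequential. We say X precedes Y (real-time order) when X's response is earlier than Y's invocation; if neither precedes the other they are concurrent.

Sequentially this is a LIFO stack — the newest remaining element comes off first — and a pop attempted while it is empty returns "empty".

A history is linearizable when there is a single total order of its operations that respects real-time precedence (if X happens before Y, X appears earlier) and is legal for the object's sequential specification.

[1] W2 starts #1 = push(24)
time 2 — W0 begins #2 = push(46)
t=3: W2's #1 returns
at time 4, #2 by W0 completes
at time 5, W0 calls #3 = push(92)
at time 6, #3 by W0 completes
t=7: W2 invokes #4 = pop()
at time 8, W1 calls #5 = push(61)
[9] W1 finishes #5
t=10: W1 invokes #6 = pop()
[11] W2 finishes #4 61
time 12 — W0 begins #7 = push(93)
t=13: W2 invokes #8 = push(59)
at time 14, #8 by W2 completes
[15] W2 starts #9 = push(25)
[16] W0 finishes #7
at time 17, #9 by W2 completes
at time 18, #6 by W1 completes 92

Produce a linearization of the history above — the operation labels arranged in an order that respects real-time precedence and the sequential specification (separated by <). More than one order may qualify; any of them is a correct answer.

#1 < #2 < #3 < #5 < #4 < #6 < #7 < #8 < #9

1. #1 push(24), leaving stack <24>
2. #2 push(46), leaving stack <24,46>
3. #3 push(92), leaving stack <24,46,92>
4. #5 push(61), leaving stack <24,46,92,61>
5. #4 pop() → 61, leaving stack <24,46,92>
6. #6 pop() → 92, leaving stack <24,46>
7. #7 push(93), leaving stack <24,46,93>
8. #8 push(59), leaving stack <24,46,93,59>
9. #9 push(25), leaving stack <24,46,93,59,25>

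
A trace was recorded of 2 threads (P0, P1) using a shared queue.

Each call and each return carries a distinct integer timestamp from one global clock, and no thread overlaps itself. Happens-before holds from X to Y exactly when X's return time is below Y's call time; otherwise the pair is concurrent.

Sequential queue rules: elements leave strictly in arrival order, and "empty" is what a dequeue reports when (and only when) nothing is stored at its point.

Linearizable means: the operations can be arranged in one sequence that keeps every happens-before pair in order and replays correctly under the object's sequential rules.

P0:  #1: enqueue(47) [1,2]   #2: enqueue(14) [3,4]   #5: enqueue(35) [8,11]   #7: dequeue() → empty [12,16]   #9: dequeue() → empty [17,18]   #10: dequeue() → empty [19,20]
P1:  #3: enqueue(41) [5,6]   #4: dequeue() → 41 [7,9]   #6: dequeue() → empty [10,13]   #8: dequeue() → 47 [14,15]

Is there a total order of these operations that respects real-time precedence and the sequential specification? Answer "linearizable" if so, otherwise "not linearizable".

already the first 9 events (up to #4's response at time 9) admit no linearization; the first 8 still do
a single order respects real time; the 4 completed queue operations fail replay along it
include/drop combinations of the 1 pending operation (#5) were all tried; none helps
sample order #1, #2, #3, #4 (pending dropped) stalls at step 4 — #4 dequeue() → 41 has no legal effect

not linearizable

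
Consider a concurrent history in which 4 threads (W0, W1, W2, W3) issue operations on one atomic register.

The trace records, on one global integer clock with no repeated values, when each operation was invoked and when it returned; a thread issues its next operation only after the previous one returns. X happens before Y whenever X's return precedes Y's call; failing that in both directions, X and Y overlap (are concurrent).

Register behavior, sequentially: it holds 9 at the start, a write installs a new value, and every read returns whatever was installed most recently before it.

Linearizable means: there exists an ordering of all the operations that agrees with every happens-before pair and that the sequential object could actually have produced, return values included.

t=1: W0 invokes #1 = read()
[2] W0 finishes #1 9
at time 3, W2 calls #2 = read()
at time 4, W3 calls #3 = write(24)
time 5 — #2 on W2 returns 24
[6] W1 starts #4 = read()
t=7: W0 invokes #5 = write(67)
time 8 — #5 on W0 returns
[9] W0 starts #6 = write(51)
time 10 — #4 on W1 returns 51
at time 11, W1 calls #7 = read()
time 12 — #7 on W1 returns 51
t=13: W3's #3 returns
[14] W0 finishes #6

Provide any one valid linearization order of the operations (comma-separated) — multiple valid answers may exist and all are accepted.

#1, #3, #2, #5, #6, #4, #7

after step 1 (#1 read() → 9): value 9
after step 2 (#3 write(24)): value 24
after step 3 (#2 read() → 24): value 24
after step 4 (#5 write(67)): value 67
after step 5 (#6 write(51)): value 51
after step 6 (#4 read() → 51): value 51
after step 7 (#7 read() → 51): value 51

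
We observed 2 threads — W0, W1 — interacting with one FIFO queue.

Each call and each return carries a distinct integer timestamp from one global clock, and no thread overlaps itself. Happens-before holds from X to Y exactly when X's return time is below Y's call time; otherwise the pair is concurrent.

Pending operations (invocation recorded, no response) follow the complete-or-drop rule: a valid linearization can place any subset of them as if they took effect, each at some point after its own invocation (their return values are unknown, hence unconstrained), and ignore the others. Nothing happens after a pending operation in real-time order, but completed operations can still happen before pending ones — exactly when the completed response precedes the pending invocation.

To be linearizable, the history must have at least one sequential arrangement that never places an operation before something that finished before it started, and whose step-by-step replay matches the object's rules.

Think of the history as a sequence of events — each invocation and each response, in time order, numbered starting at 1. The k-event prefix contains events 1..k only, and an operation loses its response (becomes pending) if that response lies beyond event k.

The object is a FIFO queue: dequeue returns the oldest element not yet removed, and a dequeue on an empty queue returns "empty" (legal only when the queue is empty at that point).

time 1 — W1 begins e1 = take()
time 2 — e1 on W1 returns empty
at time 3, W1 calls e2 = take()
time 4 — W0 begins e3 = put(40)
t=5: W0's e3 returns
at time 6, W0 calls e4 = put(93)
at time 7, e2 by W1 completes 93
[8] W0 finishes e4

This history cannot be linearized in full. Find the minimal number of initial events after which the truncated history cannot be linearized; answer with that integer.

events 1..6 are still linearizable — one witness is e1, e2, e3:
after step 1 (e1 take() → empty): queue <>
after step 2 (e2 take() (pending, included)): queue <>
after step 3 (e3 put(40)): queue <40>
adding event 7 (e2 responds at 7) leaves no legal real-time order
including or dropping the 1 pending operation (e4) in any combination fails
for example e1, e2, e3 (pending dropped) fails at step 2: e2 take() → 93 is not legal there
for example e1, e3, e2 (pending dropped) fails at step 3: e2 take() → 93 is not legal there

7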